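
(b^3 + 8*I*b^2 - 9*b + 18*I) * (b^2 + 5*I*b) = b^5 + 13*I*b^4 - 49*b^3 - 27*I*b^2 - 90*b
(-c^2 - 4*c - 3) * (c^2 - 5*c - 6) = -c^4 + c^3 + 23*c^2 + 39*c + 18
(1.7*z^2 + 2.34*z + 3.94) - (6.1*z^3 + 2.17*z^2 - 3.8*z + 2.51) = -6.1*z^3 - 0.47*z^2 + 6.14*z + 1.43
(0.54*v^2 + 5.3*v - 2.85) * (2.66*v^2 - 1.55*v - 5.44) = 1.4364*v^4 + 13.261*v^3 - 18.7336*v^2 - 24.4145*v + 15.504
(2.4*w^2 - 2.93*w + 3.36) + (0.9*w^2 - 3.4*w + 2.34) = 3.3*w^2 - 6.33*w + 5.7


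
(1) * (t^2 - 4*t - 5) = t^2 - 4*t - 5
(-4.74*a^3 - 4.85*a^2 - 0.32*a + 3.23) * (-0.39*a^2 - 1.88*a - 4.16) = 1.8486*a^5 + 10.8027*a^4 + 28.9612*a^3 + 19.5179*a^2 - 4.7412*a - 13.4368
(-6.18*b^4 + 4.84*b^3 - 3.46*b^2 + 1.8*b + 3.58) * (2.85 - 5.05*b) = 31.209*b^5 - 42.055*b^4 + 31.267*b^3 - 18.951*b^2 - 12.949*b + 10.203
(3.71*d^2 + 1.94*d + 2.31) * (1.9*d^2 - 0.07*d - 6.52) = 7.049*d^4 + 3.4263*d^3 - 19.936*d^2 - 12.8105*d - 15.0612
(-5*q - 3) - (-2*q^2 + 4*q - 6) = 2*q^2 - 9*q + 3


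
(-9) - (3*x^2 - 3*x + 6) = -3*x^2 + 3*x - 15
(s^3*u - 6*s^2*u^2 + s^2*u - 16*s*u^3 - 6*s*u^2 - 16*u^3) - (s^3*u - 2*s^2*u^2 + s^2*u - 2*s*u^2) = -4*s^2*u^2 - 16*s*u^3 - 4*s*u^2 - 16*u^3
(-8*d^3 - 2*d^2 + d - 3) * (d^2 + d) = -8*d^5 - 10*d^4 - d^3 - 2*d^2 - 3*d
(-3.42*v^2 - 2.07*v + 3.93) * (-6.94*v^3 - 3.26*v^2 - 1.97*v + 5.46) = 23.7348*v^5 + 25.515*v^4 - 13.7886*v^3 - 27.4071*v^2 - 19.0443*v + 21.4578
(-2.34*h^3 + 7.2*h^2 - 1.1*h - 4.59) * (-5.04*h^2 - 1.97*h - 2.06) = 11.7936*h^5 - 31.6782*h^4 - 3.8196*h^3 + 10.4686*h^2 + 11.3083*h + 9.4554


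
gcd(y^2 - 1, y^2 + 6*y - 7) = y - 1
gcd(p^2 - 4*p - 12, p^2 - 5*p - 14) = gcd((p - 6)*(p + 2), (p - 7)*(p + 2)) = p + 2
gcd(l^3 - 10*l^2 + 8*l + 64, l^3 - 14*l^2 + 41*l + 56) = l - 8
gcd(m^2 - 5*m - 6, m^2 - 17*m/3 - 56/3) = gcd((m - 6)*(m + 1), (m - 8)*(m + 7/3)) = 1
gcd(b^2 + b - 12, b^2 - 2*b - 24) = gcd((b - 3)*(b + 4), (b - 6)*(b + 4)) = b + 4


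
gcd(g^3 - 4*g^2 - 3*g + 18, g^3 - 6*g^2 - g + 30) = g^2 - g - 6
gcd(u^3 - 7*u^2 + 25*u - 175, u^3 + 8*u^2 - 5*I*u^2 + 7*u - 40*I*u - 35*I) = u - 5*I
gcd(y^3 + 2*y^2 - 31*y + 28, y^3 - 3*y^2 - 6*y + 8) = y^2 - 5*y + 4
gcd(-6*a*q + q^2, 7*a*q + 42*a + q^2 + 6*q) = 1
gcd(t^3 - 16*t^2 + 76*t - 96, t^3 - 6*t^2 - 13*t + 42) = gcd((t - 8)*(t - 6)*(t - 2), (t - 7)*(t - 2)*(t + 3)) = t - 2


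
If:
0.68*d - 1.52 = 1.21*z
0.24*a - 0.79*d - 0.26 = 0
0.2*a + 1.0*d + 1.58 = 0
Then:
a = -2.48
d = -1.08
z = -1.87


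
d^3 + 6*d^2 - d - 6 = (d - 1)*(d + 1)*(d + 6)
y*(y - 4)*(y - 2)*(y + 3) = y^4 - 3*y^3 - 10*y^2 + 24*y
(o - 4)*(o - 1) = o^2 - 5*o + 4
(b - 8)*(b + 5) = b^2 - 3*b - 40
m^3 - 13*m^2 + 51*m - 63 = (m - 7)*(m - 3)^2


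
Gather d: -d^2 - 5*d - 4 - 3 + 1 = -d^2 - 5*d - 6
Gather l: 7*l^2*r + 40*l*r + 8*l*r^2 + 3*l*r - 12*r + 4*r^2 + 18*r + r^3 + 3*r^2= 7*l^2*r + l*(8*r^2 + 43*r) + r^3 + 7*r^2 + 6*r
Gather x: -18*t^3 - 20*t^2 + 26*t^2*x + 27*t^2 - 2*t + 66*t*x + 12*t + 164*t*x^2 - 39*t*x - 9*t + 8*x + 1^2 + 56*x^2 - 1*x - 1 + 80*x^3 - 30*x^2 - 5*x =-18*t^3 + 7*t^2 + t + 80*x^3 + x^2*(164*t + 26) + x*(26*t^2 + 27*t + 2)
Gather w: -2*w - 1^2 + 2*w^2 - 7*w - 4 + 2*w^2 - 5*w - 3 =4*w^2 - 14*w - 8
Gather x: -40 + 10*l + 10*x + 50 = 10*l + 10*x + 10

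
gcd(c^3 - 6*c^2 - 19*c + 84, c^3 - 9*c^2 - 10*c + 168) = c^2 - 3*c - 28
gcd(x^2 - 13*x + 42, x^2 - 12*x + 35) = x - 7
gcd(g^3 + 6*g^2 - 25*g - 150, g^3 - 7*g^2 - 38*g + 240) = g^2 + g - 30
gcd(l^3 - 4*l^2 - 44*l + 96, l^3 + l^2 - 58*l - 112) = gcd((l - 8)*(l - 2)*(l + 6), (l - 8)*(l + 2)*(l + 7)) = l - 8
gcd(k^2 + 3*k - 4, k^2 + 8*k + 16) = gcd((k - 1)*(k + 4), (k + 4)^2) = k + 4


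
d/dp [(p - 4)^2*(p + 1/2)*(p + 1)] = 4*p^3 - 39*p^2/2 + 9*p + 20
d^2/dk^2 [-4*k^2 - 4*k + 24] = -8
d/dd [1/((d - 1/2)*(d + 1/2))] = -32*d/(16*d^4 - 8*d^2 + 1)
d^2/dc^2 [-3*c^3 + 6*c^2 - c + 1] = 12 - 18*c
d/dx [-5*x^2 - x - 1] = -10*x - 1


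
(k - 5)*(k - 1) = k^2 - 6*k + 5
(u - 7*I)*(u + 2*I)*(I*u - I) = I*u^3 + 5*u^2 - I*u^2 - 5*u + 14*I*u - 14*I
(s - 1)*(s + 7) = s^2 + 6*s - 7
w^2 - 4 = (w - 2)*(w + 2)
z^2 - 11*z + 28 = (z - 7)*(z - 4)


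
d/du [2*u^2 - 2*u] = 4*u - 2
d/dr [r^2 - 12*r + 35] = 2*r - 12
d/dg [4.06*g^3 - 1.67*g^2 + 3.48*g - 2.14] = 12.18*g^2 - 3.34*g + 3.48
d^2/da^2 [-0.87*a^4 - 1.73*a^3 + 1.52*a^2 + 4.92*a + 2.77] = -10.44*a^2 - 10.38*a + 3.04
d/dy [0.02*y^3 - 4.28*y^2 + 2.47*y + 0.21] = 0.06*y^2 - 8.56*y + 2.47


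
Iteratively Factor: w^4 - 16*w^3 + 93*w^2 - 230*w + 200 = (w - 4)*(w^3 - 12*w^2 + 45*w - 50) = (w - 4)*(w - 2)*(w^2 - 10*w + 25) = (w - 5)*(w - 4)*(w - 2)*(w - 5)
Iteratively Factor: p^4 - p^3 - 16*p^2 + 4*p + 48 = (p - 4)*(p^3 + 3*p^2 - 4*p - 12) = (p - 4)*(p + 2)*(p^2 + p - 6) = (p - 4)*(p - 2)*(p + 2)*(p + 3)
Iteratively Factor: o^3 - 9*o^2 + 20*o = (o - 5)*(o^2 - 4*o) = o*(o - 5)*(o - 4)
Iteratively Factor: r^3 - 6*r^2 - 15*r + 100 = (r - 5)*(r^2 - r - 20) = (r - 5)*(r + 4)*(r - 5)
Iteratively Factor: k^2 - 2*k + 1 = (k - 1)*(k - 1)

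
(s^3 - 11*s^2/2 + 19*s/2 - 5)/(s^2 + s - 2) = (s^2 - 9*s/2 + 5)/(s + 2)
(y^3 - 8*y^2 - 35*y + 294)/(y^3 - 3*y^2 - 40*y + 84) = (y - 7)/(y - 2)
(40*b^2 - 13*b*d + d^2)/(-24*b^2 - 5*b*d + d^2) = (-5*b + d)/(3*b + d)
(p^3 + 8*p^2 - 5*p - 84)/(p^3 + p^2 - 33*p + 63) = (p + 4)/(p - 3)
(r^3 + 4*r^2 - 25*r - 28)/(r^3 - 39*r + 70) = (r^2 - 3*r - 4)/(r^2 - 7*r + 10)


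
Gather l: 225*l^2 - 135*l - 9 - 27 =225*l^2 - 135*l - 36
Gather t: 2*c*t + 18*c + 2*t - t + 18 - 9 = 18*c + t*(2*c + 1) + 9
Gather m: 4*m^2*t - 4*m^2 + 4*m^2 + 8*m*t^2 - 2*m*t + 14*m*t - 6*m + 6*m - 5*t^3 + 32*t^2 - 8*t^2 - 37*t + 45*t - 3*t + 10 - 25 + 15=4*m^2*t + m*(8*t^2 + 12*t) - 5*t^3 + 24*t^2 + 5*t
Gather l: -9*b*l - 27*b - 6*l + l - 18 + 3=-27*b + l*(-9*b - 5) - 15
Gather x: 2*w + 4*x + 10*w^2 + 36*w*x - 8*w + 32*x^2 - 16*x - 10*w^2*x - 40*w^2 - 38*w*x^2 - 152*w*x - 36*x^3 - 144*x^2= -30*w^2 - 6*w - 36*x^3 + x^2*(-38*w - 112) + x*(-10*w^2 - 116*w - 12)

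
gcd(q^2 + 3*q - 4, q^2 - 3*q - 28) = q + 4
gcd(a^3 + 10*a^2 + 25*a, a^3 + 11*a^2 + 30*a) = a^2 + 5*a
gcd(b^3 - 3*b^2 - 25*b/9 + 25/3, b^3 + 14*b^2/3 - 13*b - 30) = b^2 - 4*b/3 - 5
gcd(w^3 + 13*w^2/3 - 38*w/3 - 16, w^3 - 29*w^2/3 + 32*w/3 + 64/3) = w^2 - 5*w/3 - 8/3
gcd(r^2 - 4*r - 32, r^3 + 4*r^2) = r + 4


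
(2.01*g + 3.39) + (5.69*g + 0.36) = 7.7*g + 3.75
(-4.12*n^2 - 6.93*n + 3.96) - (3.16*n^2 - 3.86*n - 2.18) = -7.28*n^2 - 3.07*n + 6.14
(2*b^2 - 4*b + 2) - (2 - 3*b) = 2*b^2 - b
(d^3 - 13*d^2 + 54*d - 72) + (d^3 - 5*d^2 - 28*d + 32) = 2*d^3 - 18*d^2 + 26*d - 40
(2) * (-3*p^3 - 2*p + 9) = -6*p^3 - 4*p + 18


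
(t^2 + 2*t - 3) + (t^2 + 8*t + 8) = 2*t^2 + 10*t + 5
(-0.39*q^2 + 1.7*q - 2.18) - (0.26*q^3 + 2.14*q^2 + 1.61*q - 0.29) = -0.26*q^3 - 2.53*q^2 + 0.0899999999999999*q - 1.89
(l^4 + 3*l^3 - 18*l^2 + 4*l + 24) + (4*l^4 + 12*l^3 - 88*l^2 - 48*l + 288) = 5*l^4 + 15*l^3 - 106*l^2 - 44*l + 312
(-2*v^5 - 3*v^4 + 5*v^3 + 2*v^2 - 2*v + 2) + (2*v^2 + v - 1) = -2*v^5 - 3*v^4 + 5*v^3 + 4*v^2 - v + 1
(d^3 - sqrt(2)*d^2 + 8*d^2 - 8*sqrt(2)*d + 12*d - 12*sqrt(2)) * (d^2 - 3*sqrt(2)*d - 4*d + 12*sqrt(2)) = d^5 - 4*sqrt(2)*d^4 + 4*d^4 - 16*sqrt(2)*d^3 - 14*d^3 - 24*d^2 + 80*sqrt(2)*d^2 - 120*d + 192*sqrt(2)*d - 288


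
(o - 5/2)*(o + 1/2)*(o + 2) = o^3 - 21*o/4 - 5/2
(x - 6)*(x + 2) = x^2 - 4*x - 12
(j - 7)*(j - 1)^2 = j^3 - 9*j^2 + 15*j - 7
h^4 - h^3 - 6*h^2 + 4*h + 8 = (h - 2)^2*(h + 1)*(h + 2)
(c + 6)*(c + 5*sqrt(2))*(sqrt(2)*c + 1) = sqrt(2)*c^3 + 6*sqrt(2)*c^2 + 11*c^2 + 5*sqrt(2)*c + 66*c + 30*sqrt(2)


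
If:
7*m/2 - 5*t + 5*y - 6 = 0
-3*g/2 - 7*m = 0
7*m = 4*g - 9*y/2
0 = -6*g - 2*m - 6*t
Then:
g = 1512/2521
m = -324/2521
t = -1404/2521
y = 1848/2521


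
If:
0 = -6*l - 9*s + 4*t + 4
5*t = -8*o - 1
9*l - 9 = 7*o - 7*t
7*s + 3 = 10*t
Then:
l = -325/214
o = -283/214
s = 247/107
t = 205/107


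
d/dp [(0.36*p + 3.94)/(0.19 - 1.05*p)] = (4.41567*p - 0.799026)/(1.05*p - 0.19)^3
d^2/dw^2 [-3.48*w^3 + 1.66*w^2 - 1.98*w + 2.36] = 3.32 - 20.88*w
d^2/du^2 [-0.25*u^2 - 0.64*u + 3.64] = -0.500000000000000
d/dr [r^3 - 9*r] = 3*r^2 - 9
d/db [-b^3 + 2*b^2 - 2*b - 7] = -3*b^2 + 4*b - 2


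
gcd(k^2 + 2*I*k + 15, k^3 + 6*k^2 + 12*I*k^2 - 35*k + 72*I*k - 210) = k + 5*I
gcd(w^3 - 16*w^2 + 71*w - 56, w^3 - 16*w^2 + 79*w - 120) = w - 8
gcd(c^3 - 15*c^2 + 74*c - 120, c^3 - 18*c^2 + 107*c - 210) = c^2 - 11*c + 30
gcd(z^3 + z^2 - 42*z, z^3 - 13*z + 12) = 1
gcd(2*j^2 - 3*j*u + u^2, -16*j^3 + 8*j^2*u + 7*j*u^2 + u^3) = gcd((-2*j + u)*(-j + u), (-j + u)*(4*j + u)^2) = -j + u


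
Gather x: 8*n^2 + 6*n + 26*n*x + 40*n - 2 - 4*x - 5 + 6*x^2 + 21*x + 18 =8*n^2 + 46*n + 6*x^2 + x*(26*n + 17) + 11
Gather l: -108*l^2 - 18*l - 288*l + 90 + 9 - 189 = -108*l^2 - 306*l - 90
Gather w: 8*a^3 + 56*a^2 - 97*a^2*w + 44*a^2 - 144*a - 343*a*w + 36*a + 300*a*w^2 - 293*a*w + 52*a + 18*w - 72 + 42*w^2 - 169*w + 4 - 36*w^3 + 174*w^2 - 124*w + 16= 8*a^3 + 100*a^2 - 56*a - 36*w^3 + w^2*(300*a + 216) + w*(-97*a^2 - 636*a - 275) - 52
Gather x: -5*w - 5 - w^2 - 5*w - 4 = -w^2 - 10*w - 9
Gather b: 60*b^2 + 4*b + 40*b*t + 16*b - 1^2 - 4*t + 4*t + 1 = 60*b^2 + b*(40*t + 20)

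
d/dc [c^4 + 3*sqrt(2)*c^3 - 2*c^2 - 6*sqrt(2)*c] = 4*c^3 + 9*sqrt(2)*c^2 - 4*c - 6*sqrt(2)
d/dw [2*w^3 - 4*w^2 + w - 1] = 6*w^2 - 8*w + 1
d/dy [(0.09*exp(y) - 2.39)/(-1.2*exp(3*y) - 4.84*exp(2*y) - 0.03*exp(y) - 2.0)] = (0.216*exp(3*y) - 8.1684*exp(2*y) - 23.1352*exp(y) - 0.2517)*exp(y)/(1.44*exp(6*y) + 11.616*exp(5*y) + 23.4976*exp(4*y) + 5.0904*exp(3*y) + 19.3609*exp(2*y) + 0.12*exp(y) + 4.0)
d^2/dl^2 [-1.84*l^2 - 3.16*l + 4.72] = -3.68000000000000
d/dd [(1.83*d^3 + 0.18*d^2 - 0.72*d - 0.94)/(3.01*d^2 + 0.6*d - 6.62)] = (5.5083*d^4 + 2.196*d^3 - 34.0686*d^2 + 3.2756*d + 5.3304)/(9.0601*d^4 + 3.612*d^3 - 39.4924*d^2 - 7.944*d + 43.8244)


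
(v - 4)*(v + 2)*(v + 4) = v^3 + 2*v^2 - 16*v - 32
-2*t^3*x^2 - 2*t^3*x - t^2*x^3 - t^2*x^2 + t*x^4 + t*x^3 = x*(-2*t + x)*(t + x)*(t*x + t)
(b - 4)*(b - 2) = b^2 - 6*b + 8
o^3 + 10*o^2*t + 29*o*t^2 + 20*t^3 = (o + t)*(o + 4*t)*(o + 5*t)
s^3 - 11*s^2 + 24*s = s*(s - 8)*(s - 3)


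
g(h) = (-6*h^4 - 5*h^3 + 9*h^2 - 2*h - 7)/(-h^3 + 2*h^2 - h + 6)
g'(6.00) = 3.96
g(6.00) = 59.38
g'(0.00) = -0.53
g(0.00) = -1.17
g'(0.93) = -2.89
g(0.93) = -1.60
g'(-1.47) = 1.22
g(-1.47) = 0.22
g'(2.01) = -92.90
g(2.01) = -28.66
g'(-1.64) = 1.91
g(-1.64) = -0.05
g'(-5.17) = 5.61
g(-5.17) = -16.53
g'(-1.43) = 1.05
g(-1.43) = 0.26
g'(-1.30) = 0.47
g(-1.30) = 0.36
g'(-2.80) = 4.54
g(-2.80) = -4.09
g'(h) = (3*h^2 - 4*h + 1)*(-6*h^4 - 5*h^3 + 9*h^2 - 2*h - 7)/(-h^3 + 2*h^2 - h + 6)^2 + (-24*h^3 - 15*h^2 + 18*h - 2)/(-h^3 + 2*h^2 - h + 6)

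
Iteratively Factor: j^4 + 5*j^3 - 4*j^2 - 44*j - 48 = (j + 4)*(j^3 + j^2 - 8*j - 12) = (j + 2)*(j + 4)*(j^2 - j - 6) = (j + 2)^2*(j + 4)*(j - 3)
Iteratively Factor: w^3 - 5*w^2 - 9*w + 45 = (w - 5)*(w^2 - 9) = (w - 5)*(w + 3)*(w - 3)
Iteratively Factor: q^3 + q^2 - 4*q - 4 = (q + 2)*(q^2 - q - 2) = (q - 2)*(q + 2)*(q + 1)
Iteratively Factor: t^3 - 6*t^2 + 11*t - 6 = (t - 2)*(t^2 - 4*t + 3) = (t - 3)*(t - 2)*(t - 1)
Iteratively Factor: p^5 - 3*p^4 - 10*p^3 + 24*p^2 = (p - 2)*(p^4 - p^3 - 12*p^2) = p*(p - 2)*(p^3 - p^2 - 12*p) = p^2*(p - 2)*(p^2 - p - 12) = p^2*(p - 4)*(p - 2)*(p + 3)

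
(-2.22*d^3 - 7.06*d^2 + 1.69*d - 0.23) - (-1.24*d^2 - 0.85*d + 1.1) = -2.22*d^3 - 5.82*d^2 + 2.54*d - 1.33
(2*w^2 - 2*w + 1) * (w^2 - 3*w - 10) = 2*w^4 - 8*w^3 - 13*w^2 + 17*w - 10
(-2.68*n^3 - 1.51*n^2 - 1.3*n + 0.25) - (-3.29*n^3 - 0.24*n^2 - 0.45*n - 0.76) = 0.61*n^3 - 1.27*n^2 - 0.85*n + 1.01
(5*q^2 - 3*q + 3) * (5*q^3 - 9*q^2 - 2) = 25*q^5 - 60*q^4 + 42*q^3 - 37*q^2 + 6*q - 6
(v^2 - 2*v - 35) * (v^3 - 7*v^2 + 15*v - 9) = v^5 - 9*v^4 - 6*v^3 + 206*v^2 - 507*v + 315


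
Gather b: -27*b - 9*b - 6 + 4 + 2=-36*b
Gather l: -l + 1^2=1 - l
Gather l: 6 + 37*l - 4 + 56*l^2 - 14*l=56*l^2 + 23*l + 2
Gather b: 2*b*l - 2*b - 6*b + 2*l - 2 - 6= b*(2*l - 8) + 2*l - 8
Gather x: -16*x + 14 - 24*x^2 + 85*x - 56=-24*x^2 + 69*x - 42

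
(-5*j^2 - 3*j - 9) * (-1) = 5*j^2 + 3*j + 9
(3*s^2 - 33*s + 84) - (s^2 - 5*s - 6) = 2*s^2 - 28*s + 90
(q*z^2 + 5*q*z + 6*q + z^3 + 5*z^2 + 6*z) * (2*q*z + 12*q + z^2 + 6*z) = 2*q^2*z^3 + 22*q^2*z^2 + 72*q^2*z + 72*q^2 + 3*q*z^4 + 33*q*z^3 + 108*q*z^2 + 108*q*z + z^5 + 11*z^4 + 36*z^3 + 36*z^2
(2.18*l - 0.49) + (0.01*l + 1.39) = 2.19*l + 0.9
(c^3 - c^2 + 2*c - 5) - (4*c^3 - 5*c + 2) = -3*c^3 - c^2 + 7*c - 7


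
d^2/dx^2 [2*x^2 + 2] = 4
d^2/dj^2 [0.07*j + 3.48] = 0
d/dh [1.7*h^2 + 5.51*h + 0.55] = 3.4*h + 5.51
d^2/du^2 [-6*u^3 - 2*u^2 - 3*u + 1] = -36*u - 4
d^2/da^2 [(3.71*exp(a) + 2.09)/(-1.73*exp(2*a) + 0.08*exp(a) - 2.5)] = (-11.103659*exp(4*a) - 25.534108*exp(3*a) + 97.142268*exp(2*a) + 35.401624*exp(a) - 23.6055)*exp(a)/(5.177717*exp(6*a) - 0.718296*exp(5*a) + 22.479966*exp(4*a) - 2.076512*exp(3*a) + 32.4855*exp(2*a) - 1.5*exp(a) + 15.625)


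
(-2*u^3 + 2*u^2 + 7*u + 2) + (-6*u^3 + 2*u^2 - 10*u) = -8*u^3 + 4*u^2 - 3*u + 2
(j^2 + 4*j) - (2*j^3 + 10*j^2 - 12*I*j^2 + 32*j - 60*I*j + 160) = -2*j^3 - 9*j^2 + 12*I*j^2 - 28*j + 60*I*j - 160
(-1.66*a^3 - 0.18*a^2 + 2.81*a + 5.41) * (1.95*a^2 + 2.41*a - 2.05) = -3.237*a^5 - 4.3516*a^4 + 8.4487*a^3 + 17.6906*a^2 + 7.2776*a - 11.0905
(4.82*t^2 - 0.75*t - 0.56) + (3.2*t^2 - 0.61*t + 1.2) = 8.02*t^2 - 1.36*t + 0.64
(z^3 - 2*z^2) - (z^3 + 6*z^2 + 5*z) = -8*z^2 - 5*z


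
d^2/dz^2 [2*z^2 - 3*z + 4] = 4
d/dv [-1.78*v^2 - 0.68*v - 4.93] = -3.56*v - 0.68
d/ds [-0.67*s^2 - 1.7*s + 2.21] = -1.34*s - 1.7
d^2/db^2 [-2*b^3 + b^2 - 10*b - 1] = 2 - 12*b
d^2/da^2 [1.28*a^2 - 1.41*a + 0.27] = 2.56000000000000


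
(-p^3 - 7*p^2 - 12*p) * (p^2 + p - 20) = -p^5 - 8*p^4 + p^3 + 128*p^2 + 240*p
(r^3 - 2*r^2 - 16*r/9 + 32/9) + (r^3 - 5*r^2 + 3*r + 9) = 2*r^3 - 7*r^2 + 11*r/9 + 113/9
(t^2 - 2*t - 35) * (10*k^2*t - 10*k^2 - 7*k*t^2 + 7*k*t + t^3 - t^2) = 10*k^2*t^3 - 30*k^2*t^2 - 330*k^2*t + 350*k^2 - 7*k*t^4 + 21*k*t^3 + 231*k*t^2 - 245*k*t + t^5 - 3*t^4 - 33*t^3 + 35*t^2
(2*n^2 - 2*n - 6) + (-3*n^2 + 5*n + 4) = -n^2 + 3*n - 2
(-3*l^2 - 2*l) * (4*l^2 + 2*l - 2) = -12*l^4 - 14*l^3 + 2*l^2 + 4*l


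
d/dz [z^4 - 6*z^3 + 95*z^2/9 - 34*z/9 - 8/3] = 4*z^3 - 18*z^2 + 190*z/9 - 34/9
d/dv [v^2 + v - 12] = 2*v + 1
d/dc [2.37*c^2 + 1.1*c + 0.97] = 4.74*c + 1.1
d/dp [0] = 0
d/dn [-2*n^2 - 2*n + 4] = -4*n - 2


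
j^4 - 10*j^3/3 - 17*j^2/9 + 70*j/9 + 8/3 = (j - 3)*(j - 2)*(j + 1/3)*(j + 4/3)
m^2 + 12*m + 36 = (m + 6)^2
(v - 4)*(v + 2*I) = v^2 - 4*v + 2*I*v - 8*I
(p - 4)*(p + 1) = p^2 - 3*p - 4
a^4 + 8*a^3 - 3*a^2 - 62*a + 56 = (a - 2)*(a - 1)*(a + 4)*(a + 7)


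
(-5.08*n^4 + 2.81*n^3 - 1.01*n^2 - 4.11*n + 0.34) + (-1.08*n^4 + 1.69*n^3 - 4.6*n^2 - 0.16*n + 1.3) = -6.16*n^4 + 4.5*n^3 - 5.61*n^2 - 4.27*n + 1.64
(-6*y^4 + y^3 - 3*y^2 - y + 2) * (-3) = 18*y^4 - 3*y^3 + 9*y^2 + 3*y - 6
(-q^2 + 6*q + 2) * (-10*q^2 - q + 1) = 10*q^4 - 59*q^3 - 27*q^2 + 4*q + 2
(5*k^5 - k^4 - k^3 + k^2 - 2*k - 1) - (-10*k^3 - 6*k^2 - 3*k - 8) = 5*k^5 - k^4 + 9*k^3 + 7*k^2 + k + 7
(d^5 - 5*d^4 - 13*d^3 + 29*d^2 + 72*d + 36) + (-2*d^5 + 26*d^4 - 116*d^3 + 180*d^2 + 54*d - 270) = -d^5 + 21*d^4 - 129*d^3 + 209*d^2 + 126*d - 234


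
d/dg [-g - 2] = -1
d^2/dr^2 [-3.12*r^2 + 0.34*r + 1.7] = -6.24000000000000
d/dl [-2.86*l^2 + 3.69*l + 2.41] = 3.69 - 5.72*l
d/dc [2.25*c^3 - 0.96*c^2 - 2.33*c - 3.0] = 6.75*c^2 - 1.92*c - 2.33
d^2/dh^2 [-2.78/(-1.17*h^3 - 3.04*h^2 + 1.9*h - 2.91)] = (-(19.5156*h + 16.9024)*(1.17*h^3 + 3.04*h^2 - 1.9*h + 2.91) + 2.78*(3.51*h^2 + 6.08*h - 1.9)*(7.02*h^2 + 12.16*h - 3.8))/(1.17*h^3 + 3.04*h^2 - 1.9*h + 2.91)^3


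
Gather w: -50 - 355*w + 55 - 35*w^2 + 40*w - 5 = -35*w^2 - 315*w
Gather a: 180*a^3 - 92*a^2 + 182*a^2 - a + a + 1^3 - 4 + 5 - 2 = 180*a^3 + 90*a^2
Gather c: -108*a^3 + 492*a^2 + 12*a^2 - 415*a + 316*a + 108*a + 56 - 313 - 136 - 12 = -108*a^3 + 504*a^2 + 9*a - 405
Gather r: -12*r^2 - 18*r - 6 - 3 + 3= -12*r^2 - 18*r - 6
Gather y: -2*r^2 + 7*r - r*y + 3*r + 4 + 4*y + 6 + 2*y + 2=-2*r^2 + 10*r + y*(6 - r) + 12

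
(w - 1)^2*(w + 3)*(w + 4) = w^4 + 5*w^3 - w^2 - 17*w + 12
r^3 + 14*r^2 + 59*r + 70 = (r + 2)*(r + 5)*(r + 7)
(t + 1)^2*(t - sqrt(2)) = t^3 - sqrt(2)*t^2 + 2*t^2 - 2*sqrt(2)*t + t - sqrt(2)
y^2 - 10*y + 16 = (y - 8)*(y - 2)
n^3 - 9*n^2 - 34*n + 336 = (n - 8)*(n - 7)*(n + 6)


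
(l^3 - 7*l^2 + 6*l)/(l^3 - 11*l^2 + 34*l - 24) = l/(l - 4)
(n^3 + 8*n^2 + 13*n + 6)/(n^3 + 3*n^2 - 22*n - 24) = (n + 1)/(n - 4)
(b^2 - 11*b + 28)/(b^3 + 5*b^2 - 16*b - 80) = (b - 7)/(b^2 + 9*b + 20)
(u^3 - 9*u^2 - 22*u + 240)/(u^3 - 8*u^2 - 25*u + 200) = (u - 6)/(u - 5)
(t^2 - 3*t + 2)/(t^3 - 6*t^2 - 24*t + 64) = (t - 1)/(t^2 - 4*t - 32)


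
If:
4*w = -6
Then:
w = -3/2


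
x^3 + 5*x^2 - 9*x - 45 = (x - 3)*(x + 3)*(x + 5)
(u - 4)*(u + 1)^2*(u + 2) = u^4 - 11*u^2 - 18*u - 8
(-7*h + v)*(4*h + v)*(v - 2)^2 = -28*h^2*v^2 + 112*h^2*v - 112*h^2 - 3*h*v^3 + 12*h*v^2 - 12*h*v + v^4 - 4*v^3 + 4*v^2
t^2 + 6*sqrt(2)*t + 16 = (t + 2*sqrt(2))*(t + 4*sqrt(2))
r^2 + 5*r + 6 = (r + 2)*(r + 3)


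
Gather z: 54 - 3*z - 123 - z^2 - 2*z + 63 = -z^2 - 5*z - 6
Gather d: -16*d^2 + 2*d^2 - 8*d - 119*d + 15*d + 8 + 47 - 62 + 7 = -14*d^2 - 112*d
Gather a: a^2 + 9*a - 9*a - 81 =a^2 - 81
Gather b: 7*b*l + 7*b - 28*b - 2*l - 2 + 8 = b*(7*l - 21) - 2*l + 6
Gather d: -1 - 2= -3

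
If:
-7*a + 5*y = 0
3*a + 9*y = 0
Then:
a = 0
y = 0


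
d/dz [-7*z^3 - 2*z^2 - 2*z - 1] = -21*z^2 - 4*z - 2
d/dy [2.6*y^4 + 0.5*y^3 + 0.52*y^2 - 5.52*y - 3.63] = 10.4*y^3 + 1.5*y^2 + 1.04*y - 5.52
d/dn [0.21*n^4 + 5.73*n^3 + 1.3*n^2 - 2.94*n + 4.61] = 0.84*n^3 + 17.19*n^2 + 2.6*n - 2.94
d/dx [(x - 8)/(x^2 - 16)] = (x^2 - 2*x*(x - 8) - 16)/(x^2 - 16)^2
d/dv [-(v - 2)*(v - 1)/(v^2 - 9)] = (-3*v^2 + 22*v - 27)/(v^4 - 18*v^2 + 81)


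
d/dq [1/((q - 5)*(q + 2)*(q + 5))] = (-(q - 5)*(q + 2) - (q - 5)*(q + 5) - (q + 2)*(q + 5))/((q - 5)^2*(q + 2)^2*(q + 5)^2)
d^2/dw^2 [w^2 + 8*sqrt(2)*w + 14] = 2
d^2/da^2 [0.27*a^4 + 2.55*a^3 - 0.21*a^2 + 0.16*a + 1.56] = 3.24*a^2 + 15.3*a - 0.42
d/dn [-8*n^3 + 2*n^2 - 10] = 4*n*(1 - 6*n)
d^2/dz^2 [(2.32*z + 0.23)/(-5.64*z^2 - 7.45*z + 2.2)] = (-(2.32*z + 0.23)*(11.28*z + 7.45)*(22.56*z + 14.9) + (78.5088*z + 37.1624)*(5.64*z^2 + 7.45*z - 2.2))/(5.64*z^2 + 7.45*z - 2.2)^3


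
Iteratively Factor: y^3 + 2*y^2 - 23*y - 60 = (y + 3)*(y^2 - y - 20) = (y + 3)*(y + 4)*(y - 5)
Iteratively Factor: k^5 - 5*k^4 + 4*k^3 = (k)*(k^4 - 5*k^3 + 4*k^2) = k*(k - 1)*(k^3 - 4*k^2) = k*(k - 4)*(k - 1)*(k^2) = k^2*(k - 4)*(k - 1)*(k)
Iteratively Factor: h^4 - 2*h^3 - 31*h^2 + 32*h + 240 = (h - 5)*(h^3 + 3*h^2 - 16*h - 48) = (h - 5)*(h - 4)*(h^2 + 7*h + 12) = (h - 5)*(h - 4)*(h + 4)*(h + 3)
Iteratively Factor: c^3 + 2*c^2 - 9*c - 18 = (c - 3)*(c^2 + 5*c + 6) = (c - 3)*(c + 2)*(c + 3)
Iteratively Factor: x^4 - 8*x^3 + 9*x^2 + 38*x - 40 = (x - 4)*(x^3 - 4*x^2 - 7*x + 10) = (x - 5)*(x - 4)*(x^2 + x - 2) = (x - 5)*(x - 4)*(x + 2)*(x - 1)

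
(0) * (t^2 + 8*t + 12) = 0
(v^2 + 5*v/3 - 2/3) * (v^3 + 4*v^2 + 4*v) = v^5 + 17*v^4/3 + 10*v^3 + 4*v^2 - 8*v/3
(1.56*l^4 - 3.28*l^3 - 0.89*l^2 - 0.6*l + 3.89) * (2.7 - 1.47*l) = -2.2932*l^5 + 9.0336*l^4 - 7.5477*l^3 - 1.521*l^2 - 7.3383*l + 10.503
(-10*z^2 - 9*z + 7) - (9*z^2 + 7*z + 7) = -19*z^2 - 16*z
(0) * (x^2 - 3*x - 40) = 0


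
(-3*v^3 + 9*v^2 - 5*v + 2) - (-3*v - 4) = -3*v^3 + 9*v^2 - 2*v + 6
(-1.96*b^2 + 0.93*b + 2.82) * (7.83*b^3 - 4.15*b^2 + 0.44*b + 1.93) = -15.3468*b^5 + 15.4159*b^4 + 17.3587*b^3 - 15.0766*b^2 + 3.0357*b + 5.4426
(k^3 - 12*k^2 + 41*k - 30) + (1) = k^3 - 12*k^2 + 41*k - 29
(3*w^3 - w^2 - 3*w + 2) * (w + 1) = 3*w^4 + 2*w^3 - 4*w^2 - w + 2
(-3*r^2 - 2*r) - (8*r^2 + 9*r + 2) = -11*r^2 - 11*r - 2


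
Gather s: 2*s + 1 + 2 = 2*s + 3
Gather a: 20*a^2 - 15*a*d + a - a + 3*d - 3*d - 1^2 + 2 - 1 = 20*a^2 - 15*a*d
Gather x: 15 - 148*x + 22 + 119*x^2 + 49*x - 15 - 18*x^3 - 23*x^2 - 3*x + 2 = -18*x^3 + 96*x^2 - 102*x + 24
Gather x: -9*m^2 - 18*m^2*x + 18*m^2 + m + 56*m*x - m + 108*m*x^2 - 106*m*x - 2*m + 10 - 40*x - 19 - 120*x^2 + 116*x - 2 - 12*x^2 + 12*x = 9*m^2 - 2*m + x^2*(108*m - 132) + x*(-18*m^2 - 50*m + 88) - 11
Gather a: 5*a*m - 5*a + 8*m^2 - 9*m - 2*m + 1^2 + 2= a*(5*m - 5) + 8*m^2 - 11*m + 3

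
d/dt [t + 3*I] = 1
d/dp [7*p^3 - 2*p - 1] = 21*p^2 - 2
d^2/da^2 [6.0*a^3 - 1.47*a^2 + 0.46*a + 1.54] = 36.0*a - 2.94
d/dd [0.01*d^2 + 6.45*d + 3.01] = 0.02*d + 6.45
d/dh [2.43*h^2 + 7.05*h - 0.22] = 4.86*h + 7.05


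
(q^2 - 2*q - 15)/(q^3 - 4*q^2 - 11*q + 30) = 1/(q - 2)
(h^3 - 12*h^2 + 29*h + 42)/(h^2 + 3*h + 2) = (h^2 - 13*h + 42)/(h + 2)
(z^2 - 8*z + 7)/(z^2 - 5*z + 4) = (z - 7)/(z - 4)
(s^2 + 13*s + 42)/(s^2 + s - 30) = (s + 7)/(s - 5)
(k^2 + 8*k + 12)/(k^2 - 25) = (k^2 + 8*k + 12)/(k^2 - 25)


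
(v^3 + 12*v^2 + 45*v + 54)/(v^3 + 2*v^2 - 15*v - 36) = (v + 6)/(v - 4)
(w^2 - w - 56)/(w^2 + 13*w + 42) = (w - 8)/(w + 6)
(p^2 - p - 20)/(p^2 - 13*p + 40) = (p + 4)/(p - 8)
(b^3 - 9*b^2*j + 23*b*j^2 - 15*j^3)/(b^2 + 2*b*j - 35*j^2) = (b^2 - 4*b*j + 3*j^2)/(b + 7*j)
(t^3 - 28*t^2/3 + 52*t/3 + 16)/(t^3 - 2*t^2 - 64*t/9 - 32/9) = 3*(t - 6)/(3*t + 4)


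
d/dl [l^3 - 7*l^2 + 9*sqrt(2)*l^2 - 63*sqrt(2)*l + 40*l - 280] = 3*l^2 - 14*l + 18*sqrt(2)*l - 63*sqrt(2) + 40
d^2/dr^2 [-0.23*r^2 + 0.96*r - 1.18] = -0.460000000000000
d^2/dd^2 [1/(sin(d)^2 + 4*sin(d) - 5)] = -(4*sin(d)^3 + 16*sin(d)^2 + 46*sin(d) + 42)/((sin(d) - 1)^2*(sin(d) + 5)^3)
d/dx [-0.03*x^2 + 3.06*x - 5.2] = 3.06 - 0.06*x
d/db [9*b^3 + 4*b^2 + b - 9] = 27*b^2 + 8*b + 1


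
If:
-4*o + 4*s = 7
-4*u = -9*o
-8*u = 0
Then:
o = 0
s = 7/4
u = 0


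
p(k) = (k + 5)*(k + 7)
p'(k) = 2*k + 12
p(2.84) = 77.15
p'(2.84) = 17.68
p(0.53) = 41.64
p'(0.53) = 13.06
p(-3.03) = 7.82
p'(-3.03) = 5.94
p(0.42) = 40.22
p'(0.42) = 12.84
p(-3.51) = 5.20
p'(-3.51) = 4.98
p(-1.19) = 22.14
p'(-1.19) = 9.62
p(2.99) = 79.82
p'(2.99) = 17.98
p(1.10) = 49.41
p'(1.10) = 14.20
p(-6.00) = -1.00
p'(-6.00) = 0.00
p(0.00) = 35.00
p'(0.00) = 12.00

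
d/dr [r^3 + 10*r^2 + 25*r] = 3*r^2 + 20*r + 25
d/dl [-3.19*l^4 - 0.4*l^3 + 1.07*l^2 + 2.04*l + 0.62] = -12.76*l^3 - 1.2*l^2 + 2.14*l + 2.04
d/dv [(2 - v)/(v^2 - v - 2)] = 1/(v^2 + 2*v + 1)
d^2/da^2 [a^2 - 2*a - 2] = 2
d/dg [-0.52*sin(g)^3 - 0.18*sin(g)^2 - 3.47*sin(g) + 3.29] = (-0.36*sin(g) + 0.78*cos(2*g) - 4.25)*cos(g)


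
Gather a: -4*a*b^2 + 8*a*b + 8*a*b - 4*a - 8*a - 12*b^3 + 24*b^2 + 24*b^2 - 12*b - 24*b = a*(-4*b^2 + 16*b - 12) - 12*b^3 + 48*b^2 - 36*b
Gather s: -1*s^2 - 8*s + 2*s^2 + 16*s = s^2 + 8*s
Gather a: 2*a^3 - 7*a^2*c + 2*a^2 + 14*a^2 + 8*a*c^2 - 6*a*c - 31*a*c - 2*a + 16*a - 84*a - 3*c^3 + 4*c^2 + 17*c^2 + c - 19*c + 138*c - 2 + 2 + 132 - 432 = 2*a^3 + a^2*(16 - 7*c) + a*(8*c^2 - 37*c - 70) - 3*c^3 + 21*c^2 + 120*c - 300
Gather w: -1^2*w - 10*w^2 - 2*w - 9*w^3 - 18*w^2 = -9*w^3 - 28*w^2 - 3*w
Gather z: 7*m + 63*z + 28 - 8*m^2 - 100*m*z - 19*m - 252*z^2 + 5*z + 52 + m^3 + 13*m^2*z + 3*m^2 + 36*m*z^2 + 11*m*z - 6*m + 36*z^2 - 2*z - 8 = m^3 - 5*m^2 - 18*m + z^2*(36*m - 216) + z*(13*m^2 - 89*m + 66) + 72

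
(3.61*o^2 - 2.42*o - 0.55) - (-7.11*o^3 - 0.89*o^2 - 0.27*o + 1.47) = 7.11*o^3 + 4.5*o^2 - 2.15*o - 2.02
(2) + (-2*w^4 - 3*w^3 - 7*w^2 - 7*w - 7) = -2*w^4 - 3*w^3 - 7*w^2 - 7*w - 5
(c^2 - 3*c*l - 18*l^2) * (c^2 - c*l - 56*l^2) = c^4 - 4*c^3*l - 71*c^2*l^2 + 186*c*l^3 + 1008*l^4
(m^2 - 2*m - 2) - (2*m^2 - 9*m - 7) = -m^2 + 7*m + 5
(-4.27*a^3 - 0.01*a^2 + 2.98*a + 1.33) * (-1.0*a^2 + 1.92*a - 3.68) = 4.27*a^5 - 8.1884*a^4 + 12.7144*a^3 + 4.4284*a^2 - 8.4128*a - 4.8944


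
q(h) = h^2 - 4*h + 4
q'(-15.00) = -34.00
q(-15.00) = 289.00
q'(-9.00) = -22.00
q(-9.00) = 121.00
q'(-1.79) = -7.58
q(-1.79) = 14.36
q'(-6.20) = -16.40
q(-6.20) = 67.24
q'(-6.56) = -17.12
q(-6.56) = 73.27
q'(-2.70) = -9.40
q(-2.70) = 22.09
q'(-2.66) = -9.32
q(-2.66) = 21.72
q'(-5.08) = -14.16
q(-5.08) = 50.13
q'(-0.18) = -4.36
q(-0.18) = 4.75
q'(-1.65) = -7.30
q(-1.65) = 13.32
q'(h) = 2*h - 4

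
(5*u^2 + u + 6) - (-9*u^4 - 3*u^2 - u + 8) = 9*u^4 + 8*u^2 + 2*u - 2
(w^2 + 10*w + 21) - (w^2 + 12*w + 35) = -2*w - 14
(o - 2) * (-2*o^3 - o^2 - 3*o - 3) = -2*o^4 + 3*o^3 - o^2 + 3*o + 6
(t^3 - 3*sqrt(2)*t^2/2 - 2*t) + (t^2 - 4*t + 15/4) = t^3 - 3*sqrt(2)*t^2/2 + t^2 - 6*t + 15/4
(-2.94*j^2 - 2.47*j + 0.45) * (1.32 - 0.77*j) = 2.2638*j^3 - 1.9789*j^2 - 3.6069*j + 0.594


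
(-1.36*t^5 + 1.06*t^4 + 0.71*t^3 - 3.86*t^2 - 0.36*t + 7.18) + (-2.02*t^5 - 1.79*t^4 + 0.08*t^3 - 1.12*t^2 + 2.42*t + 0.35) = -3.38*t^5 - 0.73*t^4 + 0.79*t^3 - 4.98*t^2 + 2.06*t + 7.53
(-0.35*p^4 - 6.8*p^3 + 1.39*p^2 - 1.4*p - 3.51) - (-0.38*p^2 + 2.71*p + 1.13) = -0.35*p^4 - 6.8*p^3 + 1.77*p^2 - 4.11*p - 4.64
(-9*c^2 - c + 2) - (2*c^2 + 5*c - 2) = -11*c^2 - 6*c + 4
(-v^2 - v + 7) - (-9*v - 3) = -v^2 + 8*v + 10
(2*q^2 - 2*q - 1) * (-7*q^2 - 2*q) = -14*q^4 + 10*q^3 + 11*q^2 + 2*q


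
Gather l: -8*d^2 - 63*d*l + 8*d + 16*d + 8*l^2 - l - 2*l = -8*d^2 + 24*d + 8*l^2 + l*(-63*d - 3)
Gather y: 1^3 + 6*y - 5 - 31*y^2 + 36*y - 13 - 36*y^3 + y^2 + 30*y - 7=-36*y^3 - 30*y^2 + 72*y - 24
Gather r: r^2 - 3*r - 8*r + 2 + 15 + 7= r^2 - 11*r + 24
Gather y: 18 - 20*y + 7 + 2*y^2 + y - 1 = 2*y^2 - 19*y + 24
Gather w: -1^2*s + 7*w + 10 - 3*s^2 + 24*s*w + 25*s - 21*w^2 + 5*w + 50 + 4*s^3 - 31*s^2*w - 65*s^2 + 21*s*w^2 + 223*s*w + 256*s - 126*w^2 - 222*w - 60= 4*s^3 - 68*s^2 + 280*s + w^2*(21*s - 147) + w*(-31*s^2 + 247*s - 210)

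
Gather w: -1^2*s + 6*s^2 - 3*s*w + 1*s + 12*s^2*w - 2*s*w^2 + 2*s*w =6*s^2 - 2*s*w^2 + w*(12*s^2 - s)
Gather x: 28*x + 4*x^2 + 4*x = 4*x^2 + 32*x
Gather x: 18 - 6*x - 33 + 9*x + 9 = 3*x - 6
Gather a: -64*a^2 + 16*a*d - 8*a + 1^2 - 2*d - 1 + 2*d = -64*a^2 + a*(16*d - 8)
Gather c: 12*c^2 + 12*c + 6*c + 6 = 12*c^2 + 18*c + 6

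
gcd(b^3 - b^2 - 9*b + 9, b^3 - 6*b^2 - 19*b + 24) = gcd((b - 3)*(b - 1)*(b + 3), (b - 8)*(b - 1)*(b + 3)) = b^2 + 2*b - 3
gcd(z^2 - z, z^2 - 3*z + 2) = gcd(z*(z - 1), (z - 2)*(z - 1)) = z - 1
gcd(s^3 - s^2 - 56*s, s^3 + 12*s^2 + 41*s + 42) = s + 7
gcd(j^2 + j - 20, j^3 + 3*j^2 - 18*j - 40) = j^2 + j - 20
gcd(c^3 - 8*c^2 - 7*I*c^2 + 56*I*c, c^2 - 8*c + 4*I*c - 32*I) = c - 8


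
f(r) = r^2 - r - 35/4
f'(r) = 2*r - 1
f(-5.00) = 21.25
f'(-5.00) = -11.00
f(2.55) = -4.80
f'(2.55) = 4.10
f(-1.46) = -5.16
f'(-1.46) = -3.92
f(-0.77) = -7.39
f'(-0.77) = -2.54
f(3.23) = -1.55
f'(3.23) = 5.46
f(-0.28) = -8.39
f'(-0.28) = -1.56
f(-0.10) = -8.64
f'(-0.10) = -1.20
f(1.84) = -7.20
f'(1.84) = 2.68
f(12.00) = 123.25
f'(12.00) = 23.00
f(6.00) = 21.25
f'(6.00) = 11.00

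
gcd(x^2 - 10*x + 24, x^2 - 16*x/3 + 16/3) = x - 4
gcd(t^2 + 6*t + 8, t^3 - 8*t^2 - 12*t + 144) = t + 4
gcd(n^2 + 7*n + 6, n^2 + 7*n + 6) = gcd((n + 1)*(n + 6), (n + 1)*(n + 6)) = n^2 + 7*n + 6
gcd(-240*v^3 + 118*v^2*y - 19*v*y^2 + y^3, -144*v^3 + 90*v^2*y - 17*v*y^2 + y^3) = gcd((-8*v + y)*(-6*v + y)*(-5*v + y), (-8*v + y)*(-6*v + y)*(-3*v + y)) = 48*v^2 - 14*v*y + y^2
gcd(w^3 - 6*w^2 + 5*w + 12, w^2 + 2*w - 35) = 1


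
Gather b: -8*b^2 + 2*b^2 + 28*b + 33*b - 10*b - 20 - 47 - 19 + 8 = -6*b^2 + 51*b - 78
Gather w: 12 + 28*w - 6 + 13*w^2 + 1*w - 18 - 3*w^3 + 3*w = -3*w^3 + 13*w^2 + 32*w - 12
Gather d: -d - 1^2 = -d - 1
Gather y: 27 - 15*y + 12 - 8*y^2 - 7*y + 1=-8*y^2 - 22*y + 40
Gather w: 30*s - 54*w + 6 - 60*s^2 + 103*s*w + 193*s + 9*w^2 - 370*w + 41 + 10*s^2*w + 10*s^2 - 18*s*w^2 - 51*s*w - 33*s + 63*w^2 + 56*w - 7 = -50*s^2 + 190*s + w^2*(72 - 18*s) + w*(10*s^2 + 52*s - 368) + 40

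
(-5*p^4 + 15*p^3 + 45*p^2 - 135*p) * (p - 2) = -5*p^5 + 25*p^4 + 15*p^3 - 225*p^2 + 270*p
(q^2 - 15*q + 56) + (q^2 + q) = 2*q^2 - 14*q + 56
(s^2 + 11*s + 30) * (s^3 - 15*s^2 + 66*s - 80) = s^5 - 4*s^4 - 69*s^3 + 196*s^2 + 1100*s - 2400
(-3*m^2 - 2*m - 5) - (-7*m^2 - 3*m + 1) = 4*m^2 + m - 6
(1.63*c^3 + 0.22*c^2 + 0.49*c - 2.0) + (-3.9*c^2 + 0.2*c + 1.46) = 1.63*c^3 - 3.68*c^2 + 0.69*c - 0.54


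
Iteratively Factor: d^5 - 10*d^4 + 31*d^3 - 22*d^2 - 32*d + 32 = (d - 1)*(d^4 - 9*d^3 + 22*d^2 - 32) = (d - 1)*(d + 1)*(d^3 - 10*d^2 + 32*d - 32) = (d - 2)*(d - 1)*(d + 1)*(d^2 - 8*d + 16) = (d - 4)*(d - 2)*(d - 1)*(d + 1)*(d - 4)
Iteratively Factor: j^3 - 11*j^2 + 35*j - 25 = (j - 5)*(j^2 - 6*j + 5) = (j - 5)*(j - 1)*(j - 5)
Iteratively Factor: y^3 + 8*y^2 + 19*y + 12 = (y + 3)*(y^2 + 5*y + 4) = (y + 1)*(y + 3)*(y + 4)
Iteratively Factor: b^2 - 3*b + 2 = (b - 1)*(b - 2)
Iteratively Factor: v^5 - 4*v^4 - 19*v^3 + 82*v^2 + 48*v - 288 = (v - 3)*(v^4 - v^3 - 22*v^2 + 16*v + 96) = (v - 3)*(v + 4)*(v^3 - 5*v^2 - 2*v + 24) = (v - 3)*(v + 2)*(v + 4)*(v^2 - 7*v + 12) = (v - 4)*(v - 3)*(v + 2)*(v + 4)*(v - 3)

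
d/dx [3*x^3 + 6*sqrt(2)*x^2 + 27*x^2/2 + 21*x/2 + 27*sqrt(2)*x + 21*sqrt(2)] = 9*x^2 + 12*sqrt(2)*x + 27*x + 21/2 + 27*sqrt(2)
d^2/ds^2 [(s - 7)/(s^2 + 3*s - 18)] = 2*((4 - 3*s)*(s^2 + 3*s - 18) + (s - 7)*(2*s + 3)^2)/(s^2 + 3*s - 18)^3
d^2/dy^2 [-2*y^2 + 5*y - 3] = -4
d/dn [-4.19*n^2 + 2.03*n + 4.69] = 2.03 - 8.38*n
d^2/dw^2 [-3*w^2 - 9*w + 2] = -6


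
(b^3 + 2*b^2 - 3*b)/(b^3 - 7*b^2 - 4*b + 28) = b*(b^2 + 2*b - 3)/(b^3 - 7*b^2 - 4*b + 28)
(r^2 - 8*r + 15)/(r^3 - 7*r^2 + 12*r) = (r - 5)/(r*(r - 4))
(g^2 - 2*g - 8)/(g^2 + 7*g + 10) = (g - 4)/(g + 5)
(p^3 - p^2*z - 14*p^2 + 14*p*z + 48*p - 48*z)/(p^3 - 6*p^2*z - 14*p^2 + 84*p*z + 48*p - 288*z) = (-p + z)/(-p + 6*z)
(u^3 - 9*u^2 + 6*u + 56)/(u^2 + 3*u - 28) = (u^2 - 5*u - 14)/(u + 7)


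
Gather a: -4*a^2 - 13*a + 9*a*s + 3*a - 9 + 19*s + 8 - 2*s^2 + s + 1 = -4*a^2 + a*(9*s - 10) - 2*s^2 + 20*s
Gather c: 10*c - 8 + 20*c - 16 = 30*c - 24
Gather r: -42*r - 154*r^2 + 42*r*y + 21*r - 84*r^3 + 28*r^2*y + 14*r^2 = -84*r^3 + r^2*(28*y - 140) + r*(42*y - 21)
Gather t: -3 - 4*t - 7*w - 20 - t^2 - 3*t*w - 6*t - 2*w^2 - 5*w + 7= -t^2 + t*(-3*w - 10) - 2*w^2 - 12*w - 16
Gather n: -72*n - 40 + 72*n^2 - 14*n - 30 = 72*n^2 - 86*n - 70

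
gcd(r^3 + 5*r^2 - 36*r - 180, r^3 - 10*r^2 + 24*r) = r - 6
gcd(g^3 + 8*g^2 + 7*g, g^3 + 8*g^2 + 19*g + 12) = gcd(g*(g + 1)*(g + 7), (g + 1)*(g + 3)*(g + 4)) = g + 1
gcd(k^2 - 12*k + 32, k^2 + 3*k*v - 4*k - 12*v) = k - 4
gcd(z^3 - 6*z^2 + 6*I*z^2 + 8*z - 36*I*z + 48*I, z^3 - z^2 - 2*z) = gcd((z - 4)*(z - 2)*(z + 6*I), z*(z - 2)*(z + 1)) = z - 2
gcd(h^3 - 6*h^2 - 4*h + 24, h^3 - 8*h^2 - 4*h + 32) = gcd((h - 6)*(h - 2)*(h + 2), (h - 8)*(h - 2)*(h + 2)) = h^2 - 4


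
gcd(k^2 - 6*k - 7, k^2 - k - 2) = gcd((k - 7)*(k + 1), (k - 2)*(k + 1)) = k + 1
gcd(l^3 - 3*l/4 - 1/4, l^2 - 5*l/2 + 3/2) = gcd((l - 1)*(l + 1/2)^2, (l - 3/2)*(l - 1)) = l - 1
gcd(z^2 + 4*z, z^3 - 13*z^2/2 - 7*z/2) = z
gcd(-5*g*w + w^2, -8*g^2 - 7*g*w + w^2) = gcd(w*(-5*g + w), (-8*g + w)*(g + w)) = 1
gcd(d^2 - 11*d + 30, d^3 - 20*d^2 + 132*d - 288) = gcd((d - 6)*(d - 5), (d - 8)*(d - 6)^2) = d - 6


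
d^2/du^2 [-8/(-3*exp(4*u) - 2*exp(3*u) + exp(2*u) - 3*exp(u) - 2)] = 8*((-48*exp(3*u) - 18*exp(2*u) + 4*exp(u) - 3)*(3*exp(4*u) + 2*exp(3*u) - exp(2*u) + 3*exp(u) + 2) + 2*(12*exp(3*u) + 6*exp(2*u) - 2*exp(u) + 3)^2*exp(u))*exp(u)/(3*exp(4*u) + 2*exp(3*u) - exp(2*u) + 3*exp(u) + 2)^3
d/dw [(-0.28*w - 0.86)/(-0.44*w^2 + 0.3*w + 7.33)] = (0.1232*w^2 - 0.084*w - (0.28*w + 0.86)*(0.88*w - 0.3) - 2.0524)/(-0.44*w^2 + 0.3*w + 7.33)^2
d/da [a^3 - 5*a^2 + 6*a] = 3*a^2 - 10*a + 6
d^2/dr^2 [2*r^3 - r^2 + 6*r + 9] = 12*r - 2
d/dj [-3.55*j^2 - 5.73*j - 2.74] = -7.1*j - 5.73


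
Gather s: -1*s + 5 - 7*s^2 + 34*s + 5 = -7*s^2 + 33*s + 10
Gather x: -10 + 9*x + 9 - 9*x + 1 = 0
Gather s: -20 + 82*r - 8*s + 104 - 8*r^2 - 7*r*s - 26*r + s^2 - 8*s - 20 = -8*r^2 + 56*r + s^2 + s*(-7*r - 16) + 64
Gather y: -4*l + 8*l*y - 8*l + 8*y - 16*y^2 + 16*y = -12*l - 16*y^2 + y*(8*l + 24)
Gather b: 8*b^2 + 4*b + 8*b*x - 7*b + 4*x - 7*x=8*b^2 + b*(8*x - 3) - 3*x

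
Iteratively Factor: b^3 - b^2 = (b)*(b^2 - b) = b*(b - 1)*(b)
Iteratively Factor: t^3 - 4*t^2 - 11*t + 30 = (t - 5)*(t^2 + t - 6) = (t - 5)*(t - 2)*(t + 3)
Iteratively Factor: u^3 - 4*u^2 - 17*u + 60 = (u - 3)*(u^2 - u - 20) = (u - 5)*(u - 3)*(u + 4)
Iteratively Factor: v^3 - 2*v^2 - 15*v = (v - 5)*(v^2 + 3*v) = v*(v - 5)*(v + 3)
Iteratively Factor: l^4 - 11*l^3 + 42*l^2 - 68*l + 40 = (l - 2)*(l^3 - 9*l^2 + 24*l - 20) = (l - 2)^2*(l^2 - 7*l + 10) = (l - 2)^3*(l - 5)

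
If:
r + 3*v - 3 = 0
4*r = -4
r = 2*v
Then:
No Solution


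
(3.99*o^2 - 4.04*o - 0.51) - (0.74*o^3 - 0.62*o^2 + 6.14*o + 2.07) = -0.74*o^3 + 4.61*o^2 - 10.18*o - 2.58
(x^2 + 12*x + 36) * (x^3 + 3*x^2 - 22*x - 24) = x^5 + 15*x^4 + 50*x^3 - 180*x^2 - 1080*x - 864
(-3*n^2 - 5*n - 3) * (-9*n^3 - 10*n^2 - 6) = 27*n^5 + 75*n^4 + 77*n^3 + 48*n^2 + 30*n + 18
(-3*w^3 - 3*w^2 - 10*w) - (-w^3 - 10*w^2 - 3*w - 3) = -2*w^3 + 7*w^2 - 7*w + 3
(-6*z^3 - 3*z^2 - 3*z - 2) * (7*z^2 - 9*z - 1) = -42*z^5 + 33*z^4 + 12*z^3 + 16*z^2 + 21*z + 2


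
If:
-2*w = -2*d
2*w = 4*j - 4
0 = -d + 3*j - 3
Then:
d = 0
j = 1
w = 0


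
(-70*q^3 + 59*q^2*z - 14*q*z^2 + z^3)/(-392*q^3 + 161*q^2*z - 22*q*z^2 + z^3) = (10*q^2 - 7*q*z + z^2)/(56*q^2 - 15*q*z + z^2)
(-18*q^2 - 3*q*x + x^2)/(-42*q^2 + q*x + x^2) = (3*q + x)/(7*q + x)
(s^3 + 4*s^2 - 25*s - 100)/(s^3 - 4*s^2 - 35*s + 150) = (s^2 + 9*s + 20)/(s^2 + s - 30)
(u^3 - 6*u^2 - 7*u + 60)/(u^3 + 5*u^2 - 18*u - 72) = (u - 5)/(u + 6)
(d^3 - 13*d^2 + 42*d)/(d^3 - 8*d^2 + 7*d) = (d - 6)/(d - 1)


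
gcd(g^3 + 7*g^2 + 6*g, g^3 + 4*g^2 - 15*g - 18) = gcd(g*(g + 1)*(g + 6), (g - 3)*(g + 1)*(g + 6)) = g^2 + 7*g + 6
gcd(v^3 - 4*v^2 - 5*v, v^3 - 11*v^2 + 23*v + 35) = v^2 - 4*v - 5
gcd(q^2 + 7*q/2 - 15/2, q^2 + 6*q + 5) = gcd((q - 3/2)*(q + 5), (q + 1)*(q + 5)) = q + 5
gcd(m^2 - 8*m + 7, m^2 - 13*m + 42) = m - 7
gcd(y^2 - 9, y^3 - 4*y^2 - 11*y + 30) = y + 3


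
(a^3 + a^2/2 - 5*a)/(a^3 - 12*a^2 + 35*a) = (a^2 + a/2 - 5)/(a^2 - 12*a + 35)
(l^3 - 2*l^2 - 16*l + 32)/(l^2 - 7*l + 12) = (l^2 + 2*l - 8)/(l - 3)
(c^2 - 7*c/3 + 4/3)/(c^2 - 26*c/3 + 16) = (3*c^2 - 7*c + 4)/(3*c^2 - 26*c + 48)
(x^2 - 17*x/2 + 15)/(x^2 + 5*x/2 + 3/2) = (2*x^2 - 17*x + 30)/(2*x^2 + 5*x + 3)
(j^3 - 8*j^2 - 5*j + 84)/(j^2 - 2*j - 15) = (j^2 - 11*j + 28)/(j - 5)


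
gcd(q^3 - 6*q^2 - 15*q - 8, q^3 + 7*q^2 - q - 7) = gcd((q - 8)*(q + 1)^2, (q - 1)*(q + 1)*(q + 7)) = q + 1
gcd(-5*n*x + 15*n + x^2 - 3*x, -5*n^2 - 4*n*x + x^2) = -5*n + x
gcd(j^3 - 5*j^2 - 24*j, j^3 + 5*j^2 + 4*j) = j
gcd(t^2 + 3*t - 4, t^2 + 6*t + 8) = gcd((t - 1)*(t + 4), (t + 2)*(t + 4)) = t + 4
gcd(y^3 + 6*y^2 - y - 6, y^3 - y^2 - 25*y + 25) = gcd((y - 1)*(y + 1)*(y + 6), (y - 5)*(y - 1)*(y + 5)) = y - 1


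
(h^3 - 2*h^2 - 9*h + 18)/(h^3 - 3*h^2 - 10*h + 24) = (h - 3)/(h - 4)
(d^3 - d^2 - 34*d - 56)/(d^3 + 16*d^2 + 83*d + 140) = (d^2 - 5*d - 14)/(d^2 + 12*d + 35)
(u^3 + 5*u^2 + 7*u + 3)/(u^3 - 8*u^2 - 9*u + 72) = (u^2 + 2*u + 1)/(u^2 - 11*u + 24)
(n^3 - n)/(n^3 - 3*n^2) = (n^2 - 1)/(n*(n - 3))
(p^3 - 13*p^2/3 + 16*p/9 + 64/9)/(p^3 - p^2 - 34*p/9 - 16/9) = (3*p - 8)/(3*p + 2)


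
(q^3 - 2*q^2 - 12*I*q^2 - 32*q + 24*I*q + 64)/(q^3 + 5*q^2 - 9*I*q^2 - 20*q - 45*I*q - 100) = (q^2 + q*(-2 - 8*I) + 16*I)/(q^2 + q*(5 - 5*I) - 25*I)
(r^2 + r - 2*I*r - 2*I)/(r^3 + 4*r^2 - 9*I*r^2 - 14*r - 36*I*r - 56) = (r + 1)/(r^2 + r*(4 - 7*I) - 28*I)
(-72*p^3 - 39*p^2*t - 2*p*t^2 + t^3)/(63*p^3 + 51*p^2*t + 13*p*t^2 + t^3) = (-8*p + t)/(7*p + t)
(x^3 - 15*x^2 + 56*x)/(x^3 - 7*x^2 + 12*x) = (x^2 - 15*x + 56)/(x^2 - 7*x + 12)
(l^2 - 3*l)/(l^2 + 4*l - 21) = l/(l + 7)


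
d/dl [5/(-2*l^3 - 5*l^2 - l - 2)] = 5*(6*l^2 + 10*l + 1)/(2*l^3 + 5*l^2 + l + 2)^2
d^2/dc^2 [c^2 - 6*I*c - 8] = 2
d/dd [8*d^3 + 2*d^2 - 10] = 4*d*(6*d + 1)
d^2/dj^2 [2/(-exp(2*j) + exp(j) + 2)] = 2*(2*(2*exp(j) - 1)^2*exp(j) + (4*exp(j) - 1)*(-exp(2*j) + exp(j) + 2))*exp(j)/(-exp(2*j) + exp(j) + 2)^3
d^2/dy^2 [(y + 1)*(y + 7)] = 2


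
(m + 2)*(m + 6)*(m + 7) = m^3 + 15*m^2 + 68*m + 84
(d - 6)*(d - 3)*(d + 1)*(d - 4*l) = d^4 - 4*d^3*l - 8*d^3 + 32*d^2*l + 9*d^2 - 36*d*l + 18*d - 72*l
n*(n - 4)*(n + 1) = n^3 - 3*n^2 - 4*n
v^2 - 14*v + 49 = (v - 7)^2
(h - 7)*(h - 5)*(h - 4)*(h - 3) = h^4 - 19*h^3 + 131*h^2 - 389*h + 420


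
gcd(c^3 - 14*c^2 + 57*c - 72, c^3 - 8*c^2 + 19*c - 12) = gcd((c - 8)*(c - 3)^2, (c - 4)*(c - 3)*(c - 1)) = c - 3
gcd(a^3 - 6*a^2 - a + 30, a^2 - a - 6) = a^2 - a - 6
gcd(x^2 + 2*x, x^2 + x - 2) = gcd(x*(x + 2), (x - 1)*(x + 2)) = x + 2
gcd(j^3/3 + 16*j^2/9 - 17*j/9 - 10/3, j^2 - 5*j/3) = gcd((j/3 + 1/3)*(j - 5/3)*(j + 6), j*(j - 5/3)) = j - 5/3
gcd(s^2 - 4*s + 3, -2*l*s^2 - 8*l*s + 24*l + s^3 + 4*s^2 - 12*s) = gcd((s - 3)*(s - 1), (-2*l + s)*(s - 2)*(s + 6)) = 1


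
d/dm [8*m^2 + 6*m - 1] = 16*m + 6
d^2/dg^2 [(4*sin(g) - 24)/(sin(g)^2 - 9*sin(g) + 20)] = 4*(-sin(g)^5 + 15*sin(g)^4 - 40*sin(g)^3 - 210*sin(g)^2 + 884*sin(g) - 372)/(sin(g)^2 - 9*sin(g) + 20)^3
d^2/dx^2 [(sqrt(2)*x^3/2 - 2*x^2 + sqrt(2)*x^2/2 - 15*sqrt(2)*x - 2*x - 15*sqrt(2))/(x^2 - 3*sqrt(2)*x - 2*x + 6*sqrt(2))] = 6*(-3*sqrt(2)*x^3 + x^3 - 21*sqrt(2)*x^2 - 18*x^2 + 78*sqrt(2)*x + 270*x - 286*sqrt(2) - 252)/(x^6 - 9*sqrt(2)*x^5 - 6*x^5 + 66*x^4 + 54*sqrt(2)*x^4 - 332*x^3 - 162*sqrt(2)*x^3 + 396*sqrt(2)*x^2 + 648*x^2 - 648*sqrt(2)*x - 432*x + 432*sqrt(2))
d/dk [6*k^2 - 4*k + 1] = 12*k - 4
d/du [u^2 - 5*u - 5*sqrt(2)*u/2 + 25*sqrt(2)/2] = 2*u - 5 - 5*sqrt(2)/2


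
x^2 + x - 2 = (x - 1)*(x + 2)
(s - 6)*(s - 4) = s^2 - 10*s + 24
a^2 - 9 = (a - 3)*(a + 3)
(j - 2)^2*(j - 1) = j^3 - 5*j^2 + 8*j - 4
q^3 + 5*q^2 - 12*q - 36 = (q - 3)*(q + 2)*(q + 6)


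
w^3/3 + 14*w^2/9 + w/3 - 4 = (w/3 + 1)*(w - 4/3)*(w + 3)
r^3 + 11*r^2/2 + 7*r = r*(r + 2)*(r + 7/2)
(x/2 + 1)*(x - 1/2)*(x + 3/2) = x^3/2 + 3*x^2/2 + 5*x/8 - 3/4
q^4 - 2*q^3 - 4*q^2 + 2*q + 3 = (q - 3)*(q - 1)*(q + 1)^2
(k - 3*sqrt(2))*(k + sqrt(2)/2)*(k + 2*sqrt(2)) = k^3 - sqrt(2)*k^2/2 - 13*k - 6*sqrt(2)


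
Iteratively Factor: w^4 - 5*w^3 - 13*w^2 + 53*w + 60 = (w + 1)*(w^3 - 6*w^2 - 7*w + 60) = (w + 1)*(w + 3)*(w^2 - 9*w + 20) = (w - 4)*(w + 1)*(w + 3)*(w - 5)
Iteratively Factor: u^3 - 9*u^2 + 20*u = (u - 4)*(u^2 - 5*u) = (u - 5)*(u - 4)*(u)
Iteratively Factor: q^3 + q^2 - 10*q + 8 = (q + 4)*(q^2 - 3*q + 2) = (q - 2)*(q + 4)*(q - 1)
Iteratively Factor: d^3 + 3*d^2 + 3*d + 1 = (d + 1)*(d^2 + 2*d + 1) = (d + 1)^2*(d + 1)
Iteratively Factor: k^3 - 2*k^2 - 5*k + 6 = (k - 3)*(k^2 + k - 2) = (k - 3)*(k - 1)*(k + 2)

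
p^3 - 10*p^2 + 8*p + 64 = (p - 8)*(p - 4)*(p + 2)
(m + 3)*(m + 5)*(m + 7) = m^3 + 15*m^2 + 71*m + 105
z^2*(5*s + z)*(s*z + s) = 5*s^2*z^3 + 5*s^2*z^2 + s*z^4 + s*z^3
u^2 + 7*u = u*(u + 7)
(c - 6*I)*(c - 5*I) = c^2 - 11*I*c - 30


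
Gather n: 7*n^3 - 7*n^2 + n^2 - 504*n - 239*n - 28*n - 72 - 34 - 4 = 7*n^3 - 6*n^2 - 771*n - 110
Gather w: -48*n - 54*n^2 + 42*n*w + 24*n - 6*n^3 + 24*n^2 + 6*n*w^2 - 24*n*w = -6*n^3 - 30*n^2 + 6*n*w^2 + 18*n*w - 24*n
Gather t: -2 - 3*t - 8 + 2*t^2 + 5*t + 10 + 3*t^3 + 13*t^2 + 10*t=3*t^3 + 15*t^2 + 12*t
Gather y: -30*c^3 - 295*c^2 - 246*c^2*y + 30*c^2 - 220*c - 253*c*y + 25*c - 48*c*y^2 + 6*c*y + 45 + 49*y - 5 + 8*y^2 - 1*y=-30*c^3 - 265*c^2 - 195*c + y^2*(8 - 48*c) + y*(-246*c^2 - 247*c + 48) + 40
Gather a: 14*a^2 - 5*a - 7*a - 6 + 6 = 14*a^2 - 12*a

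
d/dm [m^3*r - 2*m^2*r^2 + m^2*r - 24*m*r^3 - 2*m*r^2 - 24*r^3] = r*(3*m^2 - 4*m*r + 2*m - 24*r^2 - 2*r)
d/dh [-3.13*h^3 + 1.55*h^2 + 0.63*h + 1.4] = -9.39*h^2 + 3.1*h + 0.63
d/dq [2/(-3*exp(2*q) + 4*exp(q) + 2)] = (12*exp(q) - 8)*exp(q)/(-3*exp(2*q) + 4*exp(q) + 2)^2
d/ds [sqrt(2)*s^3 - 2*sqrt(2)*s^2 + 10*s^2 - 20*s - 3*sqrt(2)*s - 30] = 3*sqrt(2)*s^2 - 4*sqrt(2)*s + 20*s - 20 - 3*sqrt(2)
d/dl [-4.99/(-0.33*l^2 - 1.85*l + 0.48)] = (-3.2934*l - 9.2315)/(0.33*l^2 + 1.85*l - 0.48)^2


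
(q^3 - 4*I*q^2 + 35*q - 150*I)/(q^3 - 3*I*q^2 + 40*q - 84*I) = (q^2 - 10*I*q - 25)/(q^2 - 9*I*q - 14)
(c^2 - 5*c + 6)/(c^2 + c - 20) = (c^2 - 5*c + 6)/(c^2 + c - 20)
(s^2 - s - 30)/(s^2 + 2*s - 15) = (s - 6)/(s - 3)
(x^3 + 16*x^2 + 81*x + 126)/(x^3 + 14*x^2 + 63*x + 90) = (x + 7)/(x + 5)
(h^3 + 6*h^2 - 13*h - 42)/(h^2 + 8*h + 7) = (h^2 - h - 6)/(h + 1)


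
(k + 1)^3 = k^3 + 3*k^2 + 3*k + 1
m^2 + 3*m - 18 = (m - 3)*(m + 6)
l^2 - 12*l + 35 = (l - 7)*(l - 5)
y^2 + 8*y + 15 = (y + 3)*(y + 5)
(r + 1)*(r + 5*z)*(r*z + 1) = r^3*z + 5*r^2*z^2 + r^2*z + r^2 + 5*r*z^2 + 5*r*z + r + 5*z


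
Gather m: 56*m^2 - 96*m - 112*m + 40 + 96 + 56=56*m^2 - 208*m + 192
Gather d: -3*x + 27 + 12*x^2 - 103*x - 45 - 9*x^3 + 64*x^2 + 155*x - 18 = -9*x^3 + 76*x^2 + 49*x - 36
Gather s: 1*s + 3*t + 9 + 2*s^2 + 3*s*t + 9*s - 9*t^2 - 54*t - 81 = 2*s^2 + s*(3*t + 10) - 9*t^2 - 51*t - 72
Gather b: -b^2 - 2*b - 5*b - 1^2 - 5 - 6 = -b^2 - 7*b - 12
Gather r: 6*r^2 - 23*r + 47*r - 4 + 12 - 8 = 6*r^2 + 24*r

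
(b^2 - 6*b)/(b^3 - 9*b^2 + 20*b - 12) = b/(b^2 - 3*b + 2)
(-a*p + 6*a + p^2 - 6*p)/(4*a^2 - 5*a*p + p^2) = (p - 6)/(-4*a + p)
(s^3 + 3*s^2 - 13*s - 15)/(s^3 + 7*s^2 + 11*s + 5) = (s - 3)/(s + 1)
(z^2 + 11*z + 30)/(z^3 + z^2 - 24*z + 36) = (z + 5)/(z^2 - 5*z + 6)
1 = 1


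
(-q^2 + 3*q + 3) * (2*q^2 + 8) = -2*q^4 + 6*q^3 - 2*q^2 + 24*q + 24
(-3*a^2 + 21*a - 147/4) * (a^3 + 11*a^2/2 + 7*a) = -3*a^5 + 9*a^4/2 + 231*a^3/4 - 441*a^2/8 - 1029*a/4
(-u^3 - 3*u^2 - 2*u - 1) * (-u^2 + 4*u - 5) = u^5 - u^4 - 5*u^3 + 8*u^2 + 6*u + 5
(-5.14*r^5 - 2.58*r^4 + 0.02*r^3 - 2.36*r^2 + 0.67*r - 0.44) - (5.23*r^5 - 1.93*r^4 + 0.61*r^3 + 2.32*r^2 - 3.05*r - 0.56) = -10.37*r^5 - 0.65*r^4 - 0.59*r^3 - 4.68*r^2 + 3.72*r + 0.12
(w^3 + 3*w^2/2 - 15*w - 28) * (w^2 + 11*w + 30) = w^5 + 25*w^4/2 + 63*w^3/2 - 148*w^2 - 758*w - 840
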